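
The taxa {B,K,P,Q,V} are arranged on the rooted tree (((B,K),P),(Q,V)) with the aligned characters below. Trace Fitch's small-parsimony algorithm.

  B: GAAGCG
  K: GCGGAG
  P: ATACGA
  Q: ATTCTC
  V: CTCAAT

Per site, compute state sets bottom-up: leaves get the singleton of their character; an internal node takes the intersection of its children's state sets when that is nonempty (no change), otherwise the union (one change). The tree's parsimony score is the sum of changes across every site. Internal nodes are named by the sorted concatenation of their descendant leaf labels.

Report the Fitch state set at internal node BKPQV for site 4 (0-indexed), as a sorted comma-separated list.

BK@0: {G} ∩ {G} = {G} (intersection, +0)
BKP@0: {G} ∪ {A} = {A,G} (union, +1)
QV@0: {A} ∪ {C} = {A,C} (union, +1)
BKPQV@0: {A,G} ∩ {A,C} = {A} (intersection, +0)
BK@1: {A} ∪ {C} = {A,C} (union, +1)
BKP@1: {A,C} ∪ {T} = {A,C,T} (union, +1)
QV@1: {T} ∩ {T} = {T} (intersection, +0)
BKPQV@1: {A,C,T} ∩ {T} = {T} (intersection, +0)
BK@2: {A} ∪ {G} = {A,G} (union, +1)
BKP@2: {A,G} ∩ {A} = {A} (intersection, +0)
QV@2: {T} ∪ {C} = {C,T} (union, +1)
BKPQV@2: {A} ∪ {C,T} = {A,C,T} (union, +1)
BK@3: {G} ∩ {G} = {G} (intersection, +0)
BKP@3: {G} ∪ {C} = {C,G} (union, +1)
QV@3: {C} ∪ {A} = {A,C} (union, +1)
BKPQV@3: {C,G} ∩ {A,C} = {C} (intersection, +0)
BK@4: {C} ∪ {A} = {A,C} (union, +1)
BKP@4: {A,C} ∪ {G} = {A,C,G} (union, +1)
QV@4: {T} ∪ {A} = {A,T} (union, +1)
BKPQV@4: {A,C,G} ∩ {A,T} = {A} (intersection, +0)
BK@5: {G} ∩ {G} = {G} (intersection, +0)
BKP@5: {G} ∪ {A} = {A,G} (union, +1)
QV@5: {C} ∪ {T} = {C,T} (union, +1)
BKPQV@5: {A,G} ∪ {C,T} = {A,C,G,T} (union, +1)
per-site changes: [2, 2, 3, 2, 3, 3]; total = 15

A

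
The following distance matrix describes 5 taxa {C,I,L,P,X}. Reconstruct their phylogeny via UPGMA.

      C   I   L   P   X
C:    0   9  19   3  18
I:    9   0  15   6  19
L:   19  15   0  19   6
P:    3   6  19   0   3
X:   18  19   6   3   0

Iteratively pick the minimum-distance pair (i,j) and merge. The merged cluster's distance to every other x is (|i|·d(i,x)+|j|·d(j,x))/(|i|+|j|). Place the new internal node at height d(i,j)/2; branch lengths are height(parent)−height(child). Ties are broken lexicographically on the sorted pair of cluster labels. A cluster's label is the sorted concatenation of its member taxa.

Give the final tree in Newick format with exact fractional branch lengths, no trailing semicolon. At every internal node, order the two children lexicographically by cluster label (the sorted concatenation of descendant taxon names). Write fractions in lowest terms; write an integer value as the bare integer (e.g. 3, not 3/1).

step 1: merge (C,P) at d=3; branch lengths C→3/2, P→3/2; new cluster CP
  updated: d(CP,I)=15/2, d(CP,L)=19, d(CP,X)=21/2
step 2: merge (L,X) at d=6; branch lengths L→3, X→3; new cluster LX
  updated: d(CP,LX)=59/4, d(I,LX)=17
step 3: merge (CP,I) at d=15/2; branch lengths CP→9/4, I→15/4; new cluster CIP
  updated: d(CIP,LX)=31/2
step 4: merge (CIP,LX) at d=31/2; branch lengths CIP→4, LX→19/4; new cluster CILPX
final tree: (((C:3/2,P:3/2):9/4,I:15/4):4,(L:3,X:3):19/4)
total length: 95/4

(((C:3/2,P:3/2):9/4,I:15/4):4,(L:3,X:3):19/4)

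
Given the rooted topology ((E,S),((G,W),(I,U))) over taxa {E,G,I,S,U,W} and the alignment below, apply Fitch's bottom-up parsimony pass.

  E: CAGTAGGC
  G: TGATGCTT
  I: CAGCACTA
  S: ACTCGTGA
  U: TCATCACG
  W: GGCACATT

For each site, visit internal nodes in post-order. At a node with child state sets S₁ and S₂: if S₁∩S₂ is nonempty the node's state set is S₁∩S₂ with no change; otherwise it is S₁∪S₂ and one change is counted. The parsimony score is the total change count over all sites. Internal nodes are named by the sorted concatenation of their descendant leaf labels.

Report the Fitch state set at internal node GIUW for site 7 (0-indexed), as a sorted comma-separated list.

A,G,T

[col 0] ES: children E:{C}, S:{A} ∪→ {A,C}; cost 1
[col 0] GW: children G:{T}, W:{G} ∪→ {G,T}; cost 1
[col 0] IU: children I:{C}, U:{T} ∪→ {C,T}; cost 1
[col 0] GIUW: children GW:{G,T}, IU:{C,T} ∩→ {T}; cost 0
[col 0] EGISUW: children ES:{A,C}, GIUW:{T} ∪→ {A,C,T}; cost 1
[col 1] ES: children E:{A}, S:{C} ∪→ {A,C}; cost 1
[col 1] GW: children G:{G}, W:{G} ∩→ {G}; cost 0
[col 1] IU: children I:{A}, U:{C} ∪→ {A,C}; cost 1
[col 1] GIUW: children GW:{G}, IU:{A,C} ∪→ {A,C,G}; cost 1
[col 1] EGISUW: children ES:{A,C}, GIUW:{A,C,G} ∩→ {A,C}; cost 0
[col 2] ES: children E:{G}, S:{T} ∪→ {G,T}; cost 1
[col 2] GW: children G:{A}, W:{C} ∪→ {A,C}; cost 1
[col 2] IU: children I:{G}, U:{A} ∪→ {A,G}; cost 1
[col 2] GIUW: children GW:{A,C}, IU:{A,G} ∩→ {A}; cost 0
[col 2] EGISUW: children ES:{G,T}, GIUW:{A} ∪→ {A,G,T}; cost 1
[col 3] ES: children E:{T}, S:{C} ∪→ {C,T}; cost 1
[col 3] GW: children G:{T}, W:{A} ∪→ {A,T}; cost 1
[col 3] IU: children I:{C}, U:{T} ∪→ {C,T}; cost 1
[col 3] GIUW: children GW:{A,T}, IU:{C,T} ∩→ {T}; cost 0
[col 3] EGISUW: children ES:{C,T}, GIUW:{T} ∩→ {T}; cost 0
[col 4] ES: children E:{A}, S:{G} ∪→ {A,G}; cost 1
[col 4] GW: children G:{G}, W:{C} ∪→ {C,G}; cost 1
[col 4] IU: children I:{A}, U:{C} ∪→ {A,C}; cost 1
[col 4] GIUW: children GW:{C,G}, IU:{A,C} ∩→ {C}; cost 0
[col 4] EGISUW: children ES:{A,G}, GIUW:{C} ∪→ {A,C,G}; cost 1
[col 5] ES: children E:{G}, S:{T} ∪→ {G,T}; cost 1
[col 5] GW: children G:{C}, W:{A} ∪→ {A,C}; cost 1
[col 5] IU: children I:{C}, U:{A} ∪→ {A,C}; cost 1
[col 5] GIUW: children GW:{A,C}, IU:{A,C} ∩→ {A,C}; cost 0
[col 5] EGISUW: children ES:{G,T}, GIUW:{A,C} ∪→ {A,C,G,T}; cost 1
[col 6] ES: children E:{G}, S:{G} ∩→ {G}; cost 0
[col 6] GW: children G:{T}, W:{T} ∩→ {T}; cost 0
[col 6] IU: children I:{T}, U:{C} ∪→ {C,T}; cost 1
[col 6] GIUW: children GW:{T}, IU:{C,T} ∩→ {T}; cost 0
[col 6] EGISUW: children ES:{G}, GIUW:{T} ∪→ {G,T}; cost 1
[col 7] ES: children E:{C}, S:{A} ∪→ {A,C}; cost 1
[col 7] GW: children G:{T}, W:{T} ∩→ {T}; cost 0
[col 7] IU: children I:{A}, U:{G} ∪→ {A,G}; cost 1
[col 7] GIUW: children GW:{T}, IU:{A,G} ∪→ {A,G,T}; cost 1
[col 7] EGISUW: children ES:{A,C}, GIUW:{A,G,T} ∩→ {A}; cost 0
per-site changes: [4, 3, 4, 3, 4, 4, 2, 3]; total = 27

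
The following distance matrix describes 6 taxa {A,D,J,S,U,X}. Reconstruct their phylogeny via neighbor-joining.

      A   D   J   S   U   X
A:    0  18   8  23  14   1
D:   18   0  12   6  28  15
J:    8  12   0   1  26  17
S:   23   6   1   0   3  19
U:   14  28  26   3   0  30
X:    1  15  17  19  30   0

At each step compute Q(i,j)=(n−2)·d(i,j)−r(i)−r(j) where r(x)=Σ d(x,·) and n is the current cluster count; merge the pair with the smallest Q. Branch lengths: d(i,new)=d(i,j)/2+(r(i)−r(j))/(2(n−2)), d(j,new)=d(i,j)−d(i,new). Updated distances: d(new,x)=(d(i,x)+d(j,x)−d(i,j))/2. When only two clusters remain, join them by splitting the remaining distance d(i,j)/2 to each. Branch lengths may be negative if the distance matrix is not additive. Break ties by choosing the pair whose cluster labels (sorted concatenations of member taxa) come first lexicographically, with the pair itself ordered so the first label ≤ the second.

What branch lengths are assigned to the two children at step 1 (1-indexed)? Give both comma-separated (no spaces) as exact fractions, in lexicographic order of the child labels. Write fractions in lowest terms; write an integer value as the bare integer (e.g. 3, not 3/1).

step 1: merge (A,X) at d=1, Q=-142; branch lengths A→-7/4, X→11/4; new cluster AX
  updated: d(AX,D)=16, d(AX,J)=12, d(AX,S)=41/2, d(AX,U)=43/2
step 2: merge (S,U) at d=3, Q=-100; branch lengths S→-13/2, U→19/2; new cluster SU
  updated: d(AX,SU)=39/2, d(D,SU)=31/2, d(J,SU)=12
step 3: merge (AX,J) at d=12, Q=-119/2; branch lengths AX→71/8, J→25/8; new cluster AJX
  updated: d(AJX,D)=8, d(AJX,SU)=39/4
step 4: merge (AJX,D) at d=8, Q=-133/4; branch lengths AJX→9/8, D→55/8; new cluster ADJX
  updated: d(ADJX,SU)=69/8
step 5: merge (ADJX,SU) at d=69/8; branch lengths ADJX→69/16, SU→69/16; new cluster ADJSUX
final tree: ((((A:-7/4,X:11/4):71/8,J:25/8):9/8,D:55/8):69/16,(S:-13/2,U:19/2):69/16)
total length: 261/8

-7/4,11/4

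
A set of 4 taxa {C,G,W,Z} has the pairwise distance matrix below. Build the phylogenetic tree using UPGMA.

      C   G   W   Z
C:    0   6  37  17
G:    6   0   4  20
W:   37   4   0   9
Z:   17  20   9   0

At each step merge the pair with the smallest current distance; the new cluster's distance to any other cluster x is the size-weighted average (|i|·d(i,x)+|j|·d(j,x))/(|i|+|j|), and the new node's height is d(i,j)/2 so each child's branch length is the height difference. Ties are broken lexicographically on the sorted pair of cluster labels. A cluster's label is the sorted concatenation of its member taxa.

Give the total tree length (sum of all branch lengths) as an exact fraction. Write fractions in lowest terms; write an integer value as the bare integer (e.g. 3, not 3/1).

117/4

iteration 1: select G,W (d=4); attach at lengths (2, 2); label the merged cluster GW
  updated: d(C,GW)=43/2, d(GW,Z)=29/2
iteration 2: select GW,Z (d=29/2); attach at lengths (21/4, 29/4); label the merged cluster GWZ
  updated: d(C,GWZ)=20
iteration 3: select C,GWZ (d=20); attach at lengths (10, 11/4); label the merged cluster CGWZ
final tree: (C:10,((G:2,W:2):21/4,Z:29/4):11/4)
total length: 117/4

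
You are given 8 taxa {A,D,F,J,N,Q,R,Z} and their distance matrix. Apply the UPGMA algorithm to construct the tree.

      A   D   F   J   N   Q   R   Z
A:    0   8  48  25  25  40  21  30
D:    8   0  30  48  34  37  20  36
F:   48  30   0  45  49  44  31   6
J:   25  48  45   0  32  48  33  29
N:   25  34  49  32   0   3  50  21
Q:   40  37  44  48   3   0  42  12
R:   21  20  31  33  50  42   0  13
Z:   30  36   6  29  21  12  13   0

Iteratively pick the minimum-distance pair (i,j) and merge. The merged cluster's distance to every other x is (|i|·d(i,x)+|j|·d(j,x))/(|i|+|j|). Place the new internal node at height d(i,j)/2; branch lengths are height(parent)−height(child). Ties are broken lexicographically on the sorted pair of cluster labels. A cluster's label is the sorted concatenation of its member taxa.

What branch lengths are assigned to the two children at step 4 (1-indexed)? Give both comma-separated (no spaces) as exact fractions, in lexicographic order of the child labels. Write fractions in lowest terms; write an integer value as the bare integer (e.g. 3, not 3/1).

1. join N+Q (d=3) ⇒ NQ; edges |N|=3/2, |Q|=3/2
  updated: d(A,NQ)=65/2, d(D,NQ)=71/2, d(F,NQ)=93/2, d(J,NQ)=40, d(NQ,R)=46, d(NQ,Z)=33/2
2. join F+Z (d=6) ⇒ FZ; edges |F|=3, |Z|=3
  updated: d(A,FZ)=39, d(D,FZ)=33, d(FZ,J)=37, d(FZ,NQ)=63/2, d(FZ,R)=22
3. join A+D (d=8) ⇒ AD; edges |A|=4, |D|=4
  updated: d(AD,FZ)=36, d(AD,J)=73/2, d(AD,NQ)=34, d(AD,R)=41/2
4. join AD+R (d=41/2) ⇒ ADR; edges |AD|=25/4, |R|=41/4
  updated: d(ADR,FZ)=94/3, d(ADR,J)=106/3, d(ADR,NQ)=38
5. join ADR+FZ (d=94/3) ⇒ ADFRZ; edges |ADR|=65/12, |FZ|=38/3
  updated: d(ADFRZ,J)=36, d(ADFRZ,NQ)=177/5
6. join ADFRZ+NQ (d=177/5) ⇒ ADFNQRZ; edges |ADFRZ|=61/30, |NQ|=81/5
  updated: d(ADFNQRZ,J)=260/7
7. join ADFNQRZ+J (d=260/7) ⇒ ADFJNQRZ; edges |ADFNQRZ|=61/70, |J|=130/7
final tree: (((((A:4,D:4):25/4,R:41/4):65/12,(F:3,Z:3):38/3):61/30,(N:3/2,Q:3/2):81/5):61/70,J:130/7)
total length: 37489/420

25/4,41/4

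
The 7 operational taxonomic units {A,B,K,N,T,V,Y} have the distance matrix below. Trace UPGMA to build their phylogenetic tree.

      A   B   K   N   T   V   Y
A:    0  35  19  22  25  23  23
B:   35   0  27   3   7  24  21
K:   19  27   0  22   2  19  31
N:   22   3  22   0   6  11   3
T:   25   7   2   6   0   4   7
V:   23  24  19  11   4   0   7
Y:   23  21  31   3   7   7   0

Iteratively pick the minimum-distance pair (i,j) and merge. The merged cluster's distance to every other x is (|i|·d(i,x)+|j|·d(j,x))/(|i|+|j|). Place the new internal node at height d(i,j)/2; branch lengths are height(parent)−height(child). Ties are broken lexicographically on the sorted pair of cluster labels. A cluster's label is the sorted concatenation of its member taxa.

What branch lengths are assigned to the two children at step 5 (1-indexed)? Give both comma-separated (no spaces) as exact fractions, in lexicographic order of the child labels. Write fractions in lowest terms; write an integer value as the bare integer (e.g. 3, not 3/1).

1. join K+T (d=2) ⇒ KT; edges |K|=1, |T|=1
  updated: d(A,KT)=22, d(B,KT)=17, d(KT,N)=14, d(KT,V)=23/2, d(KT,Y)=19
2. join B+N (d=3) ⇒ BN; edges |B|=3/2, |N|=3/2
  updated: d(A,BN)=57/2, d(BN,KT)=31/2, d(BN,V)=35/2, d(BN,Y)=12
3. join V+Y (d=7) ⇒ VY; edges |V|=7/2, |Y|=7/2
  updated: d(A,VY)=23, d(BN,VY)=59/4, d(KT,VY)=61/4
4. join BN+VY (d=59/4) ⇒ BNVY; edges |BN|=47/8, |VY|=31/8
  updated: d(A,BNVY)=103/4, d(BNVY,KT)=123/8
5. join BNVY+KT (d=123/8) ⇒ BKNTVY; edges |BNVY|=5/16, |KT|=107/16
  updated: d(A,BKNTVY)=49/2
6. join A+BKNTVY (d=49/2) ⇒ ABKNTVY; edges |A|=49/4, |BKNTVY|=73/16
final tree: (A:49/4,(((B:3/2,N:3/2):47/8,(V:7/2,Y:7/2):31/8):5/16,(K:1,T:1):107/16):73/16)
total length: 729/16

5/16,107/16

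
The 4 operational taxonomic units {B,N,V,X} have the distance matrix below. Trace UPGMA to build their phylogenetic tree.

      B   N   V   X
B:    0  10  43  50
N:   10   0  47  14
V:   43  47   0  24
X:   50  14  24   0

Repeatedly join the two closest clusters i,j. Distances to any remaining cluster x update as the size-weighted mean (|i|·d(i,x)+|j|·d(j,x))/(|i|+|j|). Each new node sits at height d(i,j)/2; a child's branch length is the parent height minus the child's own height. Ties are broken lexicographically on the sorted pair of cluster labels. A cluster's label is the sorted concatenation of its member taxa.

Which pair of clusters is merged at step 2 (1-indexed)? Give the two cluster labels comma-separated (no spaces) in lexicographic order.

V,X

step 1: merge (B,N) at d=10; branch lengths B→5, N→5; new cluster BN
  updated: d(BN,V)=45, d(BN,X)=32
step 2: merge (V,X) at d=24; branch lengths V→12, X→12; new cluster VX
  updated: d(BN,VX)=77/2
step 3: merge (BN,VX) at d=77/2; branch lengths BN→57/4, VX→29/4; new cluster BNVX
final tree: ((B:5,N:5):57/4,(V:12,X:12):29/4)
total length: 111/2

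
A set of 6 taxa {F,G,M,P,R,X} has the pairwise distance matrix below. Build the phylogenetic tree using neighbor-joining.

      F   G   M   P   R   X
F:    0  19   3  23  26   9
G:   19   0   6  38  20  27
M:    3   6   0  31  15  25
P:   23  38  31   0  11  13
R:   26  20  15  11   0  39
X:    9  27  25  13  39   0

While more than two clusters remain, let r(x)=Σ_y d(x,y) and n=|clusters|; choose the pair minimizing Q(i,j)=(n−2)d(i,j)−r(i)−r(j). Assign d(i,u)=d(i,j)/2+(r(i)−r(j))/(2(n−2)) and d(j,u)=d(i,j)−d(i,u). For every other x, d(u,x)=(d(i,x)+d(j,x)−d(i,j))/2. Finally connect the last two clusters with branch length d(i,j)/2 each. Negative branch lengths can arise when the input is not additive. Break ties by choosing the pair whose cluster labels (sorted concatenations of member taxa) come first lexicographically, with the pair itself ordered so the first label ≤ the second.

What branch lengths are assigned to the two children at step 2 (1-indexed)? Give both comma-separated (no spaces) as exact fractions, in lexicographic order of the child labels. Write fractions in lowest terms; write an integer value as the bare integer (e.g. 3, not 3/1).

7,-1

iteration 1: select P,R (d=11, Q=-183); attach at lengths (49/8, 39/8); label the merged cluster PR
  updated: d(F,PR)=19, d(G,PR)=47/2, d(M,PR)=35/2, d(PR,X)=41/2
iteration 2: select G,M (d=6, Q=-109); attach at lengths (7, -1); label the merged cluster GM
  updated: d(F,GM)=8, d(GM,PR)=35/2, d(GM,X)=23
iteration 3: select F,X (d=9, Q=-141/2); attach at lengths (3/8, 69/8); label the merged cluster FX
  updated: d(FX,GM)=11, d(FX,PR)=61/4
iteration 4: select FX,GM (d=11, Q=-175/4); attach at lengths (35/8, 53/8); label the merged cluster FGMX
  updated: d(FGMX,PR)=87/8
iteration 5: select FGMX,PR (d=87/8); attach at lengths (87/16, 87/16); label the merged cluster FGMPRX
final tree: (((F:3/8,X:69/8):35/8,(G:7,M:-1):53/8):87/16,(P:49/8,R:39/8):87/16)
total length: 383/8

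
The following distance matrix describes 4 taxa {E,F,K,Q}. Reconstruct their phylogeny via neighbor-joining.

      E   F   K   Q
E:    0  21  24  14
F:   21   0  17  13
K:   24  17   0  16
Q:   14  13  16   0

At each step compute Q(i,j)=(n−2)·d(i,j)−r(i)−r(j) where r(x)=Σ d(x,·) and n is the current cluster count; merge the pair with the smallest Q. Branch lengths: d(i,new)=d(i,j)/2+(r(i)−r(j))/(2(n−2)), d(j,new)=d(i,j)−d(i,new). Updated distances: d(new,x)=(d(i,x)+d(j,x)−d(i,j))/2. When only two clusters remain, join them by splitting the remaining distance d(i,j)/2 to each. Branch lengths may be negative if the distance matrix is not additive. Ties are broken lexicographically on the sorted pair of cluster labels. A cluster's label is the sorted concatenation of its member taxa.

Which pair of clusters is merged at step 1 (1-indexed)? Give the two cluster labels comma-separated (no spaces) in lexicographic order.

iteration 1: select E,Q (d=14, Q=-74); attach at lengths (11, 3); label the merged cluster EQ
  updated: d(EQ,F)=10, d(EQ,K)=13
iteration 2: select EQ,F (d=10, Q=-40); attach at lengths (3, 7); label the merged cluster EFQ
  updated: d(EFQ,K)=10
iteration 3: select EFQ,K (d=10); attach at lengths (5, 5); label the merged cluster EFKQ
final tree: (((E:11,Q:3):3,F:7):5,K:5)
total length: 34

E,Q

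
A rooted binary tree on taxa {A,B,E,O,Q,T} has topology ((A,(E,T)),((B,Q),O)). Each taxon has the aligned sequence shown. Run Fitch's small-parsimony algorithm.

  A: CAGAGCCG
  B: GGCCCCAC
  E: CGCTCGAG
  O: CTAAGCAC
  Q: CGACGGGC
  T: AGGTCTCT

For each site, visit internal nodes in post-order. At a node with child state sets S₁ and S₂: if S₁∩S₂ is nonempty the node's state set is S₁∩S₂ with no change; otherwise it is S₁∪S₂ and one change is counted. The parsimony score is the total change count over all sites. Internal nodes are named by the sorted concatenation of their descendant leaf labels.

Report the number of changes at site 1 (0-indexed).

2

site 0, node ET: E={C} ∪ T={A} → {A,C} (+1)
site 0, node AET: A={C} ∩ ET={A,C} → {C} (+0)
site 0, node BQ: B={G} ∪ Q={C} → {C,G} (+1)
site 0, node BOQ: BQ={C,G} ∩ O={C} → {C} (+0)
site 0, node ABEOQT: AET={C} ∩ BOQ={C} → {C} (+0)
site 1, node ET: E={G} ∩ T={G} → {G} (+0)
site 1, node AET: A={A} ∪ ET={G} → {A,G} (+1)
site 1, node BQ: B={G} ∩ Q={G} → {G} (+0)
site 1, node BOQ: BQ={G} ∪ O={T} → {G,T} (+1)
site 1, node ABEOQT: AET={A,G} ∩ BOQ={G,T} → {G} (+0)
site 2, node ET: E={C} ∪ T={G} → {C,G} (+1)
site 2, node AET: A={G} ∩ ET={C,G} → {G} (+0)
site 2, node BQ: B={C} ∪ Q={A} → {A,C} (+1)
site 2, node BOQ: BQ={A,C} ∩ O={A} → {A} (+0)
site 2, node ABEOQT: AET={G} ∪ BOQ={A} → {A,G} (+1)
site 3, node ET: E={T} ∩ T={T} → {T} (+0)
site 3, node AET: A={A} ∪ ET={T} → {A,T} (+1)
site 3, node BQ: B={C} ∩ Q={C} → {C} (+0)
site 3, node BOQ: BQ={C} ∪ O={A} → {A,C} (+1)
site 3, node ABEOQT: AET={A,T} ∩ BOQ={A,C} → {A} (+0)
site 4, node ET: E={C} ∩ T={C} → {C} (+0)
site 4, node AET: A={G} ∪ ET={C} → {C,G} (+1)
site 4, node BQ: B={C} ∪ Q={G} → {C,G} (+1)
site 4, node BOQ: BQ={C,G} ∩ O={G} → {G} (+0)
site 4, node ABEOQT: AET={C,G} ∩ BOQ={G} → {G} (+0)
site 5, node ET: E={G} ∪ T={T} → {G,T} (+1)
site 5, node AET: A={C} ∪ ET={G,T} → {C,G,T} (+1)
site 5, node BQ: B={C} ∪ Q={G} → {C,G} (+1)
site 5, node BOQ: BQ={C,G} ∩ O={C} → {C} (+0)
site 5, node ABEOQT: AET={C,G,T} ∩ BOQ={C} → {C} (+0)
site 6, node ET: E={A} ∪ T={C} → {A,C} (+1)
site 6, node AET: A={C} ∩ ET={A,C} → {C} (+0)
site 6, node BQ: B={A} ∪ Q={G} → {A,G} (+1)
site 6, node BOQ: BQ={A,G} ∩ O={A} → {A} (+0)
site 6, node ABEOQT: AET={C} ∪ BOQ={A} → {A,C} (+1)
site 7, node ET: E={G} ∪ T={T} → {G,T} (+1)
site 7, node AET: A={G} ∩ ET={G,T} → {G} (+0)
site 7, node BQ: B={C} ∩ Q={C} → {C} (+0)
site 7, node BOQ: BQ={C} ∩ O={C} → {C} (+0)
site 7, node ABEOQT: AET={G} ∪ BOQ={C} → {C,G} (+1)
per-site changes: [2, 2, 3, 2, 2, 3, 3, 2]; total = 19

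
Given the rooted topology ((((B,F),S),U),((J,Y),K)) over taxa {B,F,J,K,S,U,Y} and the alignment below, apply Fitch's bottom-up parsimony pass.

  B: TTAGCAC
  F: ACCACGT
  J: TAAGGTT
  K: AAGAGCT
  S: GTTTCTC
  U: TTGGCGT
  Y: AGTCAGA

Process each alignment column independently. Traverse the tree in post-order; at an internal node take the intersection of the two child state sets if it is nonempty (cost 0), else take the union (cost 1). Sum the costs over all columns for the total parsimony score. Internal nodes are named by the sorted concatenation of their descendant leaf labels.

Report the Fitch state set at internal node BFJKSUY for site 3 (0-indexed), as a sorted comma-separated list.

BF@0: {T} ∪ {A} = {A,T} (union, +1)
BFS@0: {A,T} ∪ {G} = {A,G,T} (union, +1)
BFSU@0: {A,G,T} ∩ {T} = {T} (intersection, +0)
JY@0: {T} ∪ {A} = {A,T} (union, +1)
JKY@0: {A,T} ∩ {A} = {A} (intersection, +0)
BFJKSUY@0: {T} ∪ {A} = {A,T} (union, +1)
BF@1: {T} ∪ {C} = {C,T} (union, +1)
BFS@1: {C,T} ∩ {T} = {T} (intersection, +0)
BFSU@1: {T} ∩ {T} = {T} (intersection, +0)
JY@1: {A} ∪ {G} = {A,G} (union, +1)
JKY@1: {A,G} ∩ {A} = {A} (intersection, +0)
BFJKSUY@1: {T} ∪ {A} = {A,T} (union, +1)
BF@2: {A} ∪ {C} = {A,C} (union, +1)
BFS@2: {A,C} ∪ {T} = {A,C,T} (union, +1)
BFSU@2: {A,C,T} ∪ {G} = {A,C,G,T} (union, +1)
JY@2: {A} ∪ {T} = {A,T} (union, +1)
JKY@2: {A,T} ∪ {G} = {A,G,T} (union, +1)
BFJKSUY@2: {A,C,G,T} ∩ {A,G,T} = {A,G,T} (intersection, +0)
BF@3: {G} ∪ {A} = {A,G} (union, +1)
BFS@3: {A,G} ∪ {T} = {A,G,T} (union, +1)
BFSU@3: {A,G,T} ∩ {G} = {G} (intersection, +0)
JY@3: {G} ∪ {C} = {C,G} (union, +1)
JKY@3: {C,G} ∪ {A} = {A,C,G} (union, +1)
BFJKSUY@3: {G} ∩ {A,C,G} = {G} (intersection, +0)
BF@4: {C} ∩ {C} = {C} (intersection, +0)
BFS@4: {C} ∩ {C} = {C} (intersection, +0)
BFSU@4: {C} ∩ {C} = {C} (intersection, +0)
JY@4: {G} ∪ {A} = {A,G} (union, +1)
JKY@4: {A,G} ∩ {G} = {G} (intersection, +0)
BFJKSUY@4: {C} ∪ {G} = {C,G} (union, +1)
BF@5: {A} ∪ {G} = {A,G} (union, +1)
BFS@5: {A,G} ∪ {T} = {A,G,T} (union, +1)
BFSU@5: {A,G,T} ∩ {G} = {G} (intersection, +0)
JY@5: {T} ∪ {G} = {G,T} (union, +1)
JKY@5: {G,T} ∪ {C} = {C,G,T} (union, +1)
BFJKSUY@5: {G} ∩ {C,G,T} = {G} (intersection, +0)
BF@6: {C} ∪ {T} = {C,T} (union, +1)
BFS@6: {C,T} ∩ {C} = {C} (intersection, +0)
BFSU@6: {C} ∪ {T} = {C,T} (union, +1)
JY@6: {T} ∪ {A} = {A,T} (union, +1)
JKY@6: {A,T} ∩ {T} = {T} (intersection, +0)
BFJKSUY@6: {C,T} ∩ {T} = {T} (intersection, +0)
per-site changes: [4, 3, 5, 4, 2, 4, 3]; total = 25

G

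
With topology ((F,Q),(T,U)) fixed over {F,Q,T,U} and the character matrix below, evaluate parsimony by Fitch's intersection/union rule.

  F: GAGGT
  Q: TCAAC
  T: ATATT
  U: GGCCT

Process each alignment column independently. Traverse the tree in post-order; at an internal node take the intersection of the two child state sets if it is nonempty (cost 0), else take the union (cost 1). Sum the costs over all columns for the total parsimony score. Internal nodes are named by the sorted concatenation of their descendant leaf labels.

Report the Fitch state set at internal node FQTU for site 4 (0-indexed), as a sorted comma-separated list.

T

[col 0] FQ: children F:{G}, Q:{T} ∪→ {G,T}; cost 1
[col 0] TU: children T:{A}, U:{G} ∪→ {A,G}; cost 1
[col 0] FQTU: children FQ:{G,T}, TU:{A,G} ∩→ {G}; cost 0
[col 1] FQ: children F:{A}, Q:{C} ∪→ {A,C}; cost 1
[col 1] TU: children T:{T}, U:{G} ∪→ {G,T}; cost 1
[col 1] FQTU: children FQ:{A,C}, TU:{G,T} ∪→ {A,C,G,T}; cost 1
[col 2] FQ: children F:{G}, Q:{A} ∪→ {A,G}; cost 1
[col 2] TU: children T:{A}, U:{C} ∪→ {A,C}; cost 1
[col 2] FQTU: children FQ:{A,G}, TU:{A,C} ∩→ {A}; cost 0
[col 3] FQ: children F:{G}, Q:{A} ∪→ {A,G}; cost 1
[col 3] TU: children T:{T}, U:{C} ∪→ {C,T}; cost 1
[col 3] FQTU: children FQ:{A,G}, TU:{C,T} ∪→ {A,C,G,T}; cost 1
[col 4] FQ: children F:{T}, Q:{C} ∪→ {C,T}; cost 1
[col 4] TU: children T:{T}, U:{T} ∩→ {T}; cost 0
[col 4] FQTU: children FQ:{C,T}, TU:{T} ∩→ {T}; cost 0
per-site changes: [2, 3, 2, 3, 1]; total = 11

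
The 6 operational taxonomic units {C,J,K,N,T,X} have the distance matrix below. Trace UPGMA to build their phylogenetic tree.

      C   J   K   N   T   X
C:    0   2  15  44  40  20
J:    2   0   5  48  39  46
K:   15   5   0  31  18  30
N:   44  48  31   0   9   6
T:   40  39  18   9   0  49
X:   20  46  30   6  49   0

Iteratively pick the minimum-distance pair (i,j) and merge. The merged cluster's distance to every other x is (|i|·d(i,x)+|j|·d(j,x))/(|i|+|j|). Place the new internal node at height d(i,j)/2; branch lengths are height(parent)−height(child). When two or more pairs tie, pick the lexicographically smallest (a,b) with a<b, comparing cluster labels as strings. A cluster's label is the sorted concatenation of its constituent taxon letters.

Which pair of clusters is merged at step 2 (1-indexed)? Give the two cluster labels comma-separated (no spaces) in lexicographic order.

N,X

iteration 1: select C,J (d=2); attach at lengths (1, 1); label the merged cluster CJ
  updated: d(CJ,K)=10, d(CJ,N)=46, d(CJ,T)=79/2, d(CJ,X)=33
iteration 2: select N,X (d=6); attach at lengths (3, 3); label the merged cluster NX
  updated: d(CJ,NX)=79/2, d(K,NX)=61/2, d(NX,T)=29
iteration 3: select CJ,K (d=10); attach at lengths (4, 5); label the merged cluster CJK
  updated: d(CJK,NX)=73/2, d(CJK,T)=97/3
iteration 4: select NX,T (d=29); attach at lengths (23/2, 29/2); label the merged cluster NTX
  updated: d(CJK,NTX)=316/9
iteration 5: select CJK,NTX (d=316/9); attach at lengths (113/9, 55/18); label the merged cluster CJKNTX
final tree: (((C:1,J:1):4,K:5):113/9,((N:3,X:3):23/2,T:29/2):55/18)
total length: 1055/18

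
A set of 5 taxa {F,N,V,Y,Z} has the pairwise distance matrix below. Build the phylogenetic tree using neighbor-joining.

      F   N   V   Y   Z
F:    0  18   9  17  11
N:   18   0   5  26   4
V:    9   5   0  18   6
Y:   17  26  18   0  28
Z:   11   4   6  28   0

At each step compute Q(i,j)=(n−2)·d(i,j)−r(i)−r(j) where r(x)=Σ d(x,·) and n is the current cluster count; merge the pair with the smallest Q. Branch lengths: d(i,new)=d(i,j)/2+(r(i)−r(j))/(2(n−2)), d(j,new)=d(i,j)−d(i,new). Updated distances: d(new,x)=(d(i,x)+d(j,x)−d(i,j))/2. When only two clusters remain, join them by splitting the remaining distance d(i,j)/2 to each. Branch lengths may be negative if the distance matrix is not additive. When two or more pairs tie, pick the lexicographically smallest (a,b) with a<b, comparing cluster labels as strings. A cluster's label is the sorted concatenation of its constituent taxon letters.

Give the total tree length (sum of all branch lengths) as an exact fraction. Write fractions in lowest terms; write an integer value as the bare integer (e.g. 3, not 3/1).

243/8

iteration 1: select F,Y (d=17, Q=-93); attach at lengths (17/6, 85/6); label the merged cluster FY
  updated: d(FY,N)=27/2, d(FY,V)=5, d(FY,Z)=11
iteration 2: select FY,V (d=5, Q=-71/2); attach at lengths (47/8, -7/8); label the merged cluster FVY
  updated: d(FVY,N)=27/4, d(FVY,Z)=6
iteration 3: select FVY,N (d=27/4, Q=-67/4); attach at lengths (35/8, 19/8); label the merged cluster FNVY
  updated: d(FNVY,Z)=13/8
iteration 4: select FNVY,Z (d=13/8); attach at lengths (13/16, 13/16); label the merged cluster FNVYZ
final tree: ((((F:17/6,Y:85/6):47/8,V:-7/8):35/8,N:19/8):13/16,Z:13/16)
total length: 243/8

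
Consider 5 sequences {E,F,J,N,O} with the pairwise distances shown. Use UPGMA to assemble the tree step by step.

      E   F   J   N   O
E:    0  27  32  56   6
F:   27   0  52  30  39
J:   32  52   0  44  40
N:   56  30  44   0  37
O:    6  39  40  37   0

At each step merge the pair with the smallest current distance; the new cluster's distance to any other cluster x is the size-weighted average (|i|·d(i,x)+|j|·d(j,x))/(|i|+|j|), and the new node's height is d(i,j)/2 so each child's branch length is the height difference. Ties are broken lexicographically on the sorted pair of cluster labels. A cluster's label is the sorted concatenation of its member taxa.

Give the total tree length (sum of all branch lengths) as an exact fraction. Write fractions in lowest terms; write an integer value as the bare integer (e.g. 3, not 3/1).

step 1: merge (E,O) at d=6; branch lengths E→3, O→3; new cluster EO
  updated: d(EO,F)=33, d(EO,J)=36, d(EO,N)=93/2
step 2: merge (F,N) at d=30; branch lengths F→15, N→15; new cluster FN
  updated: d(EO,FN)=159/4, d(FN,J)=48
step 3: merge (EO,J) at d=36; branch lengths EO→15, J→18; new cluster EJO
  updated: d(EJO,FN)=85/2
step 4: merge (EJO,FN) at d=85/2; branch lengths EJO→13/4, FN→25/4; new cluster EFJNO
final tree: (((E:3,O:3):15,J:18):13/4,(F:15,N:15):25/4)
total length: 157/2

157/2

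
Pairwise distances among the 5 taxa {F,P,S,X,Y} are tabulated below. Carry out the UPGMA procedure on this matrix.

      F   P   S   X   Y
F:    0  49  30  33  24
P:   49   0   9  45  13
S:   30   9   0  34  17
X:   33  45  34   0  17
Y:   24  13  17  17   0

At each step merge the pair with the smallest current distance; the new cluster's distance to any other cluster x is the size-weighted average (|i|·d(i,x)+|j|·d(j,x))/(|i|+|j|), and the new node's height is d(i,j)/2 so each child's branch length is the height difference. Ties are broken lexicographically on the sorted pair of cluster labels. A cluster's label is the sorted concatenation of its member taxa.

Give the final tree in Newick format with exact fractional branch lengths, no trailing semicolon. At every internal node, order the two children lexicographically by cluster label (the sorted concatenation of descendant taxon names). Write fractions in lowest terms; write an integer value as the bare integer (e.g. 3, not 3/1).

(F:17,(((P:9/2,S:9/2):3,Y:15/2):17/2,X:16):1)

step 1: merge (P,S) at d=9; branch lengths P→9/2, S→9/2; new cluster PS
  updated: d(F,PS)=79/2, d(PS,X)=79/2, d(PS,Y)=15
step 2: merge (PS,Y) at d=15; branch lengths PS→3, Y→15/2; new cluster PSY
  updated: d(F,PSY)=103/3, d(PSY,X)=32
step 3: merge (PSY,X) at d=32; branch lengths PSY→17/2, X→16; new cluster PSXY
  updated: d(F,PSXY)=34
step 4: merge (F,PSXY) at d=34; branch lengths F→17, PSXY→1; new cluster FPSXY
final tree: (F:17,(((P:9/2,S:9/2):3,Y:15/2):17/2,X:16):1)
total length: 62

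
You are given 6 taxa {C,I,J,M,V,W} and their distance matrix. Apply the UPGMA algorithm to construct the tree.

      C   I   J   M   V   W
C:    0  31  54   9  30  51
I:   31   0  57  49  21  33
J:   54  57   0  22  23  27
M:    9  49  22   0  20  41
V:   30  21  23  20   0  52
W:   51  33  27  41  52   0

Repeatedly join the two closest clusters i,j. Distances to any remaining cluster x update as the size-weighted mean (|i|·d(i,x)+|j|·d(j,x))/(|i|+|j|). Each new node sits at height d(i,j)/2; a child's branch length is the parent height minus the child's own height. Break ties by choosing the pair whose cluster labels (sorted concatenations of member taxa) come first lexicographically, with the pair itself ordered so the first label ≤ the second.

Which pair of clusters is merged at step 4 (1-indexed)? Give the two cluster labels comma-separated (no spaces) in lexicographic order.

CM,IV

1. join C+M (d=9) ⇒ CM; edges |C|=9/2, |M|=9/2
  updated: d(CM,I)=40, d(CM,J)=38, d(CM,V)=25, d(CM,W)=46
2. join I+V (d=21) ⇒ IV; edges |I|=21/2, |V|=21/2
  updated: d(CM,IV)=65/2, d(IV,J)=40, d(IV,W)=85/2
3. join J+W (d=27) ⇒ JW; edges |J|=27/2, |W|=27/2
  updated: d(CM,JW)=42, d(IV,JW)=165/4
4. join CM+IV (d=65/2) ⇒ CIMV; edges |CM|=47/4, |IV|=23/4
  updated: d(CIMV,JW)=333/8
5. join CIMV+JW (d=333/8) ⇒ CIJMVW; edges |CIMV|=73/16, |JW|=117/16
final tree: (((C:9/2,M:9/2):47/4,(I:21/2,V:21/2):23/4):73/16,(J:27/2,W:27/2):117/16)
total length: 691/8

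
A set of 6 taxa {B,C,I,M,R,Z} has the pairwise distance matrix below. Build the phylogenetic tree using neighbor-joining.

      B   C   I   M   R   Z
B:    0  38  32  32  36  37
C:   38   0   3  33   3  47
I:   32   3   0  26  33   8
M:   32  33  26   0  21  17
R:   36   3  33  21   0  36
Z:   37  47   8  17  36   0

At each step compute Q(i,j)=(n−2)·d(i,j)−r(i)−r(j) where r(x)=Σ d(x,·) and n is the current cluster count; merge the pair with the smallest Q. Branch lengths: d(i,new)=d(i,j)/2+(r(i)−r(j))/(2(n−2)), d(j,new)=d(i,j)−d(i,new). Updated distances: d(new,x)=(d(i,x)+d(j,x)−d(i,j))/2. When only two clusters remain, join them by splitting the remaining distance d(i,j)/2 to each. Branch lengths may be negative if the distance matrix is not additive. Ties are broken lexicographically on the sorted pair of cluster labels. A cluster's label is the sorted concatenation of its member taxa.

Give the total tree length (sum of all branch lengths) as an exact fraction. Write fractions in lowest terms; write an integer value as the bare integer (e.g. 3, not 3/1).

1049/16

iteration 1: select C,R (d=3, Q=-241); attach at lengths (7/8, 17/8); label the merged cluster CR
  updated: d(B,CR)=71/2, d(CR,I)=33/2, d(CR,M)=51/2, d(CR,Z)=40
iteration 2: select I,Z (d=8, Q=-321/2); attach at lengths (3/4, 29/4); label the merged cluster IZ
  updated: d(B,IZ)=61/2, d(CR,IZ)=97/4, d(IZ,M)=35/2
iteration 3: select B,CR (d=71/2, Q=-449/4); attach at lengths (335/16, 233/16); label the merged cluster BCR
  updated: d(BCR,IZ)=77/8, d(BCR,M)=11
iteration 4: select BCR,IZ (d=77/8, Q=-305/8); attach at lengths (25/16, 129/16); label the merged cluster BCIRZ
  updated: d(BCIRZ,M)=151/16
iteration 5: select BCIRZ,M (d=151/16); attach at lengths (151/32, 151/32); label the merged cluster BCIMRZ
final tree: (((B:335/16,(C:7/8,R:17/8):233/16):25/16,(I:3/4,Z:29/4):129/16):151/32,M:151/32)
total length: 1049/16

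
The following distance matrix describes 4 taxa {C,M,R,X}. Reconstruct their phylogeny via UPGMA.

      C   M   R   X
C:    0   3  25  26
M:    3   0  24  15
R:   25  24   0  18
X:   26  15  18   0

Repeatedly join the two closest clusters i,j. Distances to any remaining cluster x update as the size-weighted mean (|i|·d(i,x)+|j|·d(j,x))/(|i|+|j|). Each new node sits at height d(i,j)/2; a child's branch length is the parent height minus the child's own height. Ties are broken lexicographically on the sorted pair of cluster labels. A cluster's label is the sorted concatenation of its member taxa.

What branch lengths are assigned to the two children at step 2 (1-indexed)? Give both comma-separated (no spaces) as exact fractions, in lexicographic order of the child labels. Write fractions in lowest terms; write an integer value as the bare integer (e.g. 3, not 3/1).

9,9

1. join C+M (d=3) ⇒ CM; edges |C|=3/2, |M|=3/2
  updated: d(CM,R)=49/2, d(CM,X)=41/2
2. join R+X (d=18) ⇒ RX; edges |R|=9, |X|=9
  updated: d(CM,RX)=45/2
3. join CM+RX (d=45/2) ⇒ CMRX; edges |CM|=39/4, |RX|=9/4
final tree: ((C:3/2,M:3/2):39/4,(R:9,X:9):9/4)
total length: 33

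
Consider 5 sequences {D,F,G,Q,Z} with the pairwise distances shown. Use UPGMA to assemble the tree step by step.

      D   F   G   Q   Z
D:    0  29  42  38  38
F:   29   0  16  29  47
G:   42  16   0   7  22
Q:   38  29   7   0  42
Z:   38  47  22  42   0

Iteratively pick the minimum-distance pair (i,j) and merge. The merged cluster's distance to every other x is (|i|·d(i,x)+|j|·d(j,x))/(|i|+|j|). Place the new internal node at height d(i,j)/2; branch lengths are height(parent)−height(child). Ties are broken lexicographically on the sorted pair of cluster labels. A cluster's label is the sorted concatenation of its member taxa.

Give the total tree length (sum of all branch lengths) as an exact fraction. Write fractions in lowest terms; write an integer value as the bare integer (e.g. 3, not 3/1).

1. join G+Q (d=7) ⇒ GQ; edges |G|=7/2, |Q|=7/2
  updated: d(D,GQ)=40, d(F,GQ)=45/2, d(GQ,Z)=32
2. join F+GQ (d=45/2) ⇒ FGQ; edges |F|=45/4, |GQ|=31/4
  updated: d(D,FGQ)=109/3, d(FGQ,Z)=37
3. join D+FGQ (d=109/3) ⇒ DFGQ; edges |D|=109/6, |FGQ|=83/12
  updated: d(DFGQ,Z)=149/4
4. join DFGQ+Z (d=149/4) ⇒ DFGQZ; edges |DFGQ|=11/24, |Z|=149/8
final tree: ((D:109/6,(F:45/4,(G:7/2,Q:7/2):31/4):83/12):11/24,Z:149/8)
total length: 421/6

421/6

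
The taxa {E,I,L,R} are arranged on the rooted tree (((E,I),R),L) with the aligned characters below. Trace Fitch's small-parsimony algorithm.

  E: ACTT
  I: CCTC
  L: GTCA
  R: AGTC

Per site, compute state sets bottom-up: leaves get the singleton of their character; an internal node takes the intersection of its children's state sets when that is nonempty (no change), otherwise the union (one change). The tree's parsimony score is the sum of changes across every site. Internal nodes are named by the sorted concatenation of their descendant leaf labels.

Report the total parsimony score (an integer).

EI@0: {A} ∪ {C} = {A,C} (union, +1)
EIR@0: {A,C} ∩ {A} = {A} (intersection, +0)
EILR@0: {A} ∪ {G} = {A,G} (union, +1)
EI@1: {C} ∩ {C} = {C} (intersection, +0)
EIR@1: {C} ∪ {G} = {C,G} (union, +1)
EILR@1: {C,G} ∪ {T} = {C,G,T} (union, +1)
EI@2: {T} ∩ {T} = {T} (intersection, +0)
EIR@2: {T} ∩ {T} = {T} (intersection, +0)
EILR@2: {T} ∪ {C} = {C,T} (union, +1)
EI@3: {T} ∪ {C} = {C,T} (union, +1)
EIR@3: {C,T} ∩ {C} = {C} (intersection, +0)
EILR@3: {C} ∪ {A} = {A,C} (union, +1)
per-site changes: [2, 2, 1, 2]; total = 7

7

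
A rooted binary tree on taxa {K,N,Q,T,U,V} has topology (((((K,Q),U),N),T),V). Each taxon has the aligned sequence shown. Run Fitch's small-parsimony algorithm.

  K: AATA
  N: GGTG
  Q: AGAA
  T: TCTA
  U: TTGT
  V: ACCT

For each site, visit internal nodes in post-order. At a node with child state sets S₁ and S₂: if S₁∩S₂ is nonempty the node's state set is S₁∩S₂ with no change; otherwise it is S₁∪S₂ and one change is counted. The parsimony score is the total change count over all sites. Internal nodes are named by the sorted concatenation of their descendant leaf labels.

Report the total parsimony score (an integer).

12

site 0, node KQ: K={A} ∩ Q={A} → {A} (+0)
site 0, node KQU: KQ={A} ∪ U={T} → {A,T} (+1)
site 0, node KNQU: KQU={A,T} ∪ N={G} → {A,G,T} (+1)
site 0, node KNQTU: KNQU={A,G,T} ∩ T={T} → {T} (+0)
site 0, node KNQTUV: KNQTU={T} ∪ V={A} → {A,T} (+1)
site 1, node KQ: K={A} ∪ Q={G} → {A,G} (+1)
site 1, node KQU: KQ={A,G} ∪ U={T} → {A,G,T} (+1)
site 1, node KNQU: KQU={A,G,T} ∩ N={G} → {G} (+0)
site 1, node KNQTU: KNQU={G} ∪ T={C} → {C,G} (+1)
site 1, node KNQTUV: KNQTU={C,G} ∩ V={C} → {C} (+0)
site 2, node KQ: K={T} ∪ Q={A} → {A,T} (+1)
site 2, node KQU: KQ={A,T} ∪ U={G} → {A,G,T} (+1)
site 2, node KNQU: KQU={A,G,T} ∩ N={T} → {T} (+0)
site 2, node KNQTU: KNQU={T} ∩ T={T} → {T} (+0)
site 2, node KNQTUV: KNQTU={T} ∪ V={C} → {C,T} (+1)
site 3, node KQ: K={A} ∩ Q={A} → {A} (+0)
site 3, node KQU: KQ={A} ∪ U={T} → {A,T} (+1)
site 3, node KNQU: KQU={A,T} ∪ N={G} → {A,G,T} (+1)
site 3, node KNQTU: KNQU={A,G,T} ∩ T={A} → {A} (+0)
site 3, node KNQTUV: KNQTU={A} ∪ V={T} → {A,T} (+1)
per-site changes: [3, 3, 3, 3]; total = 12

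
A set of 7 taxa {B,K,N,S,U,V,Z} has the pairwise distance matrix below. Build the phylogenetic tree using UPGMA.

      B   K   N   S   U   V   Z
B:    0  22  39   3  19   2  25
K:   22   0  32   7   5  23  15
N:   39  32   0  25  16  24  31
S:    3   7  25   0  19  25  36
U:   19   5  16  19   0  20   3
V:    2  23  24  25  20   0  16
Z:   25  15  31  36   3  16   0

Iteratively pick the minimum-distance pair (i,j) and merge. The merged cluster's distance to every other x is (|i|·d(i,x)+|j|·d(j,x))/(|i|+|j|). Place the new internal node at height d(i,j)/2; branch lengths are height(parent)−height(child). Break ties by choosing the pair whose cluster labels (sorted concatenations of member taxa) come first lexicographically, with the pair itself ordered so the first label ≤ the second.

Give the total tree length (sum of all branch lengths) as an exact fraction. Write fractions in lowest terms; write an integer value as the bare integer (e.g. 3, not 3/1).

1. join B+V (d=2) ⇒ BV; edges |B|=1, |V|=1
  updated: d(BV,K)=45/2, d(BV,N)=63/2, d(BV,S)=14, d(BV,U)=39/2, d(BV,Z)=41/2
2. join U+Z (d=3) ⇒ UZ; edges |U|=3/2, |Z|=3/2
  updated: d(BV,UZ)=20, d(K,UZ)=10, d(N,UZ)=47/2, d(S,UZ)=55/2
3. join K+S (d=7) ⇒ KS; edges |K|=7/2, |S|=7/2
  updated: d(BV,KS)=73/4, d(KS,N)=57/2, d(KS,UZ)=75/4
4. join BV+KS (d=73/4) ⇒ BKSV; edges |BV|=65/8, |KS|=45/8
  updated: d(BKSV,N)=30, d(BKSV,UZ)=155/8
5. join BKSV+UZ (d=155/8) ⇒ BKSUVZ; edges |BKSV|=9/16, |UZ|=131/16
  updated: d(BKSUVZ,N)=167/6
6. join BKSUVZ+N (d=167/6) ⇒ BKNSUVZ; edges |BKSUVZ|=203/48, |N|=167/12
final tree: ((((B:1,V:1):65/8,(K:7/2,S:7/2):45/8):9/16,(U:3/2,Z:3/2):131/16):203/48,N:167/12)
total length: 2527/48

2527/48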